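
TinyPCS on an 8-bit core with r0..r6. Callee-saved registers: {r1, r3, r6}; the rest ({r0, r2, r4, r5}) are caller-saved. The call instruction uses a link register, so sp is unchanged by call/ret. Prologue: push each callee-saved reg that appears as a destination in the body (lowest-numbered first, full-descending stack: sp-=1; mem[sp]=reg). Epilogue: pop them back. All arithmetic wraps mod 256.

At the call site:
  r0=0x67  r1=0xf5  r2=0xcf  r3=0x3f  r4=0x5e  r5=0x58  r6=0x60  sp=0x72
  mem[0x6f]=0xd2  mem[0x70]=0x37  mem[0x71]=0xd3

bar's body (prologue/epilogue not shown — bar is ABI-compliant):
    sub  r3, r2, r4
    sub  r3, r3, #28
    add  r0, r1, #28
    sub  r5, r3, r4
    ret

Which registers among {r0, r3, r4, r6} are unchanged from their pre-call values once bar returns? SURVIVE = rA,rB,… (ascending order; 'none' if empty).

SURVIVE = r3,r4,r6

prologue: push r3 -> mem[0x71]=0x3f, sp=0x71
body[0] sub  r3, r2, r4 -> r3=0x71
body[1] sub  r3, r3, #28 -> r3=0x55
body[2] add  r0, r1, #28 -> r0=0x11
body[3] sub  r5, r3, r4 -> r5=0xf7
epilogue: pop r3=0x3f, sp=0x72
r0: caller-saved, written=True
r3: callee-saved, written=True
r4: caller-saved, written=False
r6: callee-saved, written=False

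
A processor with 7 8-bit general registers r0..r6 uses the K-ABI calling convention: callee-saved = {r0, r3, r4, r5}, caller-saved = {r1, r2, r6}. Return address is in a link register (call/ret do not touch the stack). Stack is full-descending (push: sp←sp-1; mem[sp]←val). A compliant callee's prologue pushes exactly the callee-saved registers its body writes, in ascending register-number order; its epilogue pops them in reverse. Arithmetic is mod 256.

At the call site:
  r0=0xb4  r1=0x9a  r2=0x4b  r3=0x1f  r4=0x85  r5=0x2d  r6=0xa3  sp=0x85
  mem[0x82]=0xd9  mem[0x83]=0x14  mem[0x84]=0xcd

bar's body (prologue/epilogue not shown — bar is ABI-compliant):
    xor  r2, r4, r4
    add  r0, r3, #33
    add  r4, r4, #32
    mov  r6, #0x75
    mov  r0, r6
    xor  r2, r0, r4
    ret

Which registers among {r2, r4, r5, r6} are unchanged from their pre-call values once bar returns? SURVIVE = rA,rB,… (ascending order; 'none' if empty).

prologue: push r0 -> mem[0x84]=0xb4, sp=0x84
prologue: push r4 -> mem[0x83]=0x85, sp=0x83
body[0] xor  r2, r4, r4 -> r2=0x00
body[1] add  r0, r3, #33 -> r0=0x40
body[2] add  r4, r4, #32 -> r4=0xa5
body[3] mov  r6, #0x75 -> r6=0x75
body[4] mov  r0, r6 -> r0=0x75
body[5] xor  r2, r0, r4 -> r2=0xd0
epilogue: pop r4=0x85, sp=0x84
epilogue: pop r0=0xb4, sp=0x85
r2: caller-saved, written=True
r4: callee-saved, written=True
r5: callee-saved, written=False
r6: caller-saved, written=True

SURVIVE = r4,r5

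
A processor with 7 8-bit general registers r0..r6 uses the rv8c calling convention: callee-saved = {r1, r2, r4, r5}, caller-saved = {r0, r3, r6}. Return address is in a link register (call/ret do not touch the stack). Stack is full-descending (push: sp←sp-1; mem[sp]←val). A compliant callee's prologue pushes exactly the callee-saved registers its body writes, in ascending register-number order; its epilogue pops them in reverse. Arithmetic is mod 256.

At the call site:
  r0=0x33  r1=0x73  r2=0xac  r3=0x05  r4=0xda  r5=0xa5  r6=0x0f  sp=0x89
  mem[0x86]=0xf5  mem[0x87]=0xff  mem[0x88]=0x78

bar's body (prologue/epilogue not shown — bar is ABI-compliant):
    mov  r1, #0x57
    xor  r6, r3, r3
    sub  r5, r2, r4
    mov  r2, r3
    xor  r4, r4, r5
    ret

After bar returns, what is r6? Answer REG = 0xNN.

REG = 0x00

prologue: push r1 -> mem[0x88]=0x73, sp=0x88
prologue: push r2 -> mem[0x87]=0xac, sp=0x87
prologue: push r4 -> mem[0x86]=0xda, sp=0x86
prologue: push r5 -> mem[0x85]=0xa5, sp=0x85
body[0] mov  r1, #0x57 -> r1=0x57
body[1] xor  r6, r3, r3 -> r6=0x00
body[2] sub  r5, r2, r4 -> r5=0xd2
body[3] mov  r2, r3 -> r2=0x05
body[4] xor  r4, r4, r5 -> r4=0x08
epilogue: pop r5=0xa5, sp=0x86
epilogue: pop r4=0xda, sp=0x87
epilogue: pop r2=0xac, sp=0x88
epilogue: pop r1=0x73, sp=0x89
r6 is caller-saved -> body value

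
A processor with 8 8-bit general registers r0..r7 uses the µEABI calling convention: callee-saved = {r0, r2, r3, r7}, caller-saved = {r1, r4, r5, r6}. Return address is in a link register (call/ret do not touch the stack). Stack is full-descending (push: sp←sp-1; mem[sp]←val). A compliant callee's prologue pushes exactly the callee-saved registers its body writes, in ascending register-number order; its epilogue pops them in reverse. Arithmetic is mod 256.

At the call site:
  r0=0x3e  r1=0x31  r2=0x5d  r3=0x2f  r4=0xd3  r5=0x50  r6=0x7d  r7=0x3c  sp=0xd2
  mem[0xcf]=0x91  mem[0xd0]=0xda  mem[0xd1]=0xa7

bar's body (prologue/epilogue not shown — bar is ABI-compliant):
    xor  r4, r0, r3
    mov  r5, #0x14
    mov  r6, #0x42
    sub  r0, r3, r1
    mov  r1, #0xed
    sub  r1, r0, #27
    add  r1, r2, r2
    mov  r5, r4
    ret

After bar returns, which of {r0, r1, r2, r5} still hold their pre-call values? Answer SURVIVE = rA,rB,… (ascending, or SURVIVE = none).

prologue: push r0 → mem[0xd1]=0x3e, sp=0xd1
body[0] xor  r4, r0, r3 → r4=0x11
body[1] mov  r5, #0x14 → r5=0x14
body[2] mov  r6, #0x42 → r6=0x42
body[3] sub  r0, r3, r1 → r0=0xfe
body[4] mov  r1, #0xed → r1=0xed
body[5] sub  r1, r0, #27 → r1=0xe3
body[6] add  r1, r2, r2 → r1=0xba
body[7] mov  r5, r4 → r5=0x11
epilogue: pop r0=0x3e, sp=0xd2
r0: callee-saved, written=True
r1: caller-saved, written=True
r2: callee-saved, written=False
r5: caller-saved, written=True

SURVIVE = r0,r2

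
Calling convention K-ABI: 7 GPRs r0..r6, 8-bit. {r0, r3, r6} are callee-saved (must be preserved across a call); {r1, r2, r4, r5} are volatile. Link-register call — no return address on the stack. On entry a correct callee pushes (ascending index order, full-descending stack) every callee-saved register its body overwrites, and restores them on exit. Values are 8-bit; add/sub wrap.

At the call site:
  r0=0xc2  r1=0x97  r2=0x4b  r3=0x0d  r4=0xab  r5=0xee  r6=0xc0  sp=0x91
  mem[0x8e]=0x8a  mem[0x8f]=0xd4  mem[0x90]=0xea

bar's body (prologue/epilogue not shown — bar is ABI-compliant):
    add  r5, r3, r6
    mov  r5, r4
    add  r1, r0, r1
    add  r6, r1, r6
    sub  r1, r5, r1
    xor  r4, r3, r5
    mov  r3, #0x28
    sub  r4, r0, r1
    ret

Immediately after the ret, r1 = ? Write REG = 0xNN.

prologue: push r3 -> mem[0x90]=0x0d, sp=0x90
prologue: push r6 -> mem[0x8f]=0xc0, sp=0x8f
body[0] add  r5, r3, r6 -> r5=0xcd
body[1] mov  r5, r4 -> r5=0xab
body[2] add  r1, r0, r1 -> r1=0x59
body[3] add  r6, r1, r6 -> r6=0x19
body[4] sub  r1, r5, r1 -> r1=0x52
body[5] xor  r4, r3, r5 -> r4=0xa6
body[6] mov  r3, #0x28 -> r3=0x28
body[7] sub  r4, r0, r1 -> r4=0x70
epilogue: pop r6=0xc0, sp=0x90
epilogue: pop r3=0x0d, sp=0x91
r1 is caller-saved -> body value

REG = 0x52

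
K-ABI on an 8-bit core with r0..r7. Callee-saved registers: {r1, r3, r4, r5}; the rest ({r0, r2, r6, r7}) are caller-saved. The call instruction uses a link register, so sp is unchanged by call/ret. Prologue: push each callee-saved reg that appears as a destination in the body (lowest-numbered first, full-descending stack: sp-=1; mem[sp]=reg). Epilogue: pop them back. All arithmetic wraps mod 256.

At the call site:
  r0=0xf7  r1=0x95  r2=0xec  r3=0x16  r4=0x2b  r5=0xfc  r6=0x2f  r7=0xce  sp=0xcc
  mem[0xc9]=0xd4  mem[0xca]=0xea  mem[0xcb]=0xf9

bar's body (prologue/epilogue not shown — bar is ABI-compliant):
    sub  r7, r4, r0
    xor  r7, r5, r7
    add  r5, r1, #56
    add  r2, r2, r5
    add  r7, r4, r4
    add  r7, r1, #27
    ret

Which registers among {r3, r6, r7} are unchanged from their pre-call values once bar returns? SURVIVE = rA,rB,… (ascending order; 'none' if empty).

prologue: push r5 -> mem[0xcb]=0xfc, sp=0xcb
body[0] sub  r7, r4, r0 -> r7=0x34
body[1] xor  r7, r5, r7 -> r7=0xc8
body[2] add  r5, r1, #56 -> r5=0xcd
body[3] add  r2, r2, r5 -> r2=0xb9
body[4] add  r7, r4, r4 -> r7=0x56
body[5] add  r7, r1, #27 -> r7=0xb0
epilogue: pop r5=0xfc, sp=0xcc
r3: callee-saved, written=False
r6: caller-saved, written=False
r7: caller-saved, written=True

SURVIVE = r3,r6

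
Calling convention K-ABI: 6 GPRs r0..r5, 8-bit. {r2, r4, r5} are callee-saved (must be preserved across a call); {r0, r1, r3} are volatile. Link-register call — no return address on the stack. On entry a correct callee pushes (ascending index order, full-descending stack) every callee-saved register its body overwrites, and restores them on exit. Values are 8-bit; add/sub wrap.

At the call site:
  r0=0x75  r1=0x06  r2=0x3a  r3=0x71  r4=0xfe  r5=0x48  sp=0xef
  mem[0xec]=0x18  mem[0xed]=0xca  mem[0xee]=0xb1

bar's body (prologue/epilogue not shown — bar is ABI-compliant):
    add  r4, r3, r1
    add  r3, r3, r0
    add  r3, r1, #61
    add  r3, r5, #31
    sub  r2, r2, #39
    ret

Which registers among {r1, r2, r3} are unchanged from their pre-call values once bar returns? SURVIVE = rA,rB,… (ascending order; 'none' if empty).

prologue: push r2 → mem[0xee]=0x3a, sp=0xee
prologue: push r4 → mem[0xed]=0xfe, sp=0xed
body[0] add  r4, r3, r1 → r4=0x77
body[1] add  r3, r3, r0 → r3=0xe6
body[2] add  r3, r1, #61 → r3=0x43
body[3] add  r3, r5, #31 → r3=0x67
body[4] sub  r2, r2, #39 → r2=0x13
epilogue: pop r4=0xfe, sp=0xee
epilogue: pop r2=0x3a, sp=0xef
r1: caller-saved, written=False
r2: callee-saved, written=True
r3: caller-saved, written=True

SURVIVE = r1,r2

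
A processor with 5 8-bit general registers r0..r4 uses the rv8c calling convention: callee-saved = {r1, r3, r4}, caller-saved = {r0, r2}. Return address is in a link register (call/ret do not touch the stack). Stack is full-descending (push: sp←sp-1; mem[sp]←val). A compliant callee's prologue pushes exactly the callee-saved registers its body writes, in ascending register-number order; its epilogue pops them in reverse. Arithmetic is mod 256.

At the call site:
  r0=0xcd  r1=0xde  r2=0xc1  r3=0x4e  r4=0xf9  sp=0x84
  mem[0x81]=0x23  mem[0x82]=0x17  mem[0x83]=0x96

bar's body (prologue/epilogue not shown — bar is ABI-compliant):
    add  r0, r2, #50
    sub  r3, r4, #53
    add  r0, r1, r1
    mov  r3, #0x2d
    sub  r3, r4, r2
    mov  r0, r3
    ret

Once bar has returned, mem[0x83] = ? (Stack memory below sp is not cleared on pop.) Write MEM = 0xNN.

prologue: push r3 → mem[0x83]=0x4e, sp=0x83
body[0] add  r0, r2, #50 → r0=0xf3
body[1] sub  r3, r4, #53 → r3=0xc4
body[2] add  r0, r1, r1 → r0=0xbc
body[3] mov  r3, #0x2d → r3=0x2d
body[4] sub  r3, r4, r2 → r3=0x38
body[5] mov  r0, r3 → r0=0x38
epilogue: pop r3=0x4e, sp=0x84
prologue pushed ['r3'] at ['0x83']

MEM = 0x4e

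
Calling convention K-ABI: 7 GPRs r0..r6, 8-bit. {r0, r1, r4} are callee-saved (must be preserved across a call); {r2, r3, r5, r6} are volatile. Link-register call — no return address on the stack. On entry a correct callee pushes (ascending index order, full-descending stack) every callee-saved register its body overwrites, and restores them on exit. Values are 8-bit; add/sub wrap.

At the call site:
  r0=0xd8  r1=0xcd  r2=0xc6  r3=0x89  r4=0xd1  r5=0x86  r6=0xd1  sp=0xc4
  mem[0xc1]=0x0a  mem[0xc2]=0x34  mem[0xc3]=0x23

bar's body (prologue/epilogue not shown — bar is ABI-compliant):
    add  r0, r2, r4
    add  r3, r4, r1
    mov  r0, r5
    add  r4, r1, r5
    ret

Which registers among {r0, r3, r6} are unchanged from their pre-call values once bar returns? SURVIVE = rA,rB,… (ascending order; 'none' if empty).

SURVIVE = r0,r6

prologue: push r0 → mem[0xc3]=0xd8, sp=0xc3
prologue: push r4 → mem[0xc2]=0xd1, sp=0xc2
body[0] add  r0, r2, r4 → r0=0x97
body[1] add  r3, r4, r1 → r3=0x9e
body[2] mov  r0, r5 → r0=0x86
body[3] add  r4, r1, r5 → r4=0x53
epilogue: pop r4=0xd1, sp=0xc3
epilogue: pop r0=0xd8, sp=0xc4
r0: callee-saved, written=True
r3: caller-saved, written=True
r6: caller-saved, written=False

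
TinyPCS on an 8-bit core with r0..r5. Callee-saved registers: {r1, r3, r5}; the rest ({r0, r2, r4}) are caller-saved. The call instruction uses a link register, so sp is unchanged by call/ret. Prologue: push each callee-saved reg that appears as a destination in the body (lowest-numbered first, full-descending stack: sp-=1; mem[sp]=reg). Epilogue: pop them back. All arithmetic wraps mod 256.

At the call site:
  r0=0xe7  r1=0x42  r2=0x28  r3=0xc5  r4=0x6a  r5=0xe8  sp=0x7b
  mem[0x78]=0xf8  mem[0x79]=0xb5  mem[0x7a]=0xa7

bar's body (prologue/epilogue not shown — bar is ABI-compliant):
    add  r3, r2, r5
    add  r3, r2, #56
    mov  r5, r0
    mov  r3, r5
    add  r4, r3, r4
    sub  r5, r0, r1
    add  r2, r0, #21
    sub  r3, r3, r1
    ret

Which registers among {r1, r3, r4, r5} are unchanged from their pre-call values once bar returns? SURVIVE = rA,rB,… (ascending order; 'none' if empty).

prologue: push r3 -> mem[0x7a]=0xc5, sp=0x7a
prologue: push r5 -> mem[0x79]=0xe8, sp=0x79
body[0] add  r3, r2, r5 -> r3=0x10
body[1] add  r3, r2, #56 -> r3=0x60
body[2] mov  r5, r0 -> r5=0xe7
body[3] mov  r3, r5 -> r3=0xe7
body[4] add  r4, r3, r4 -> r4=0x51
body[5] sub  r5, r0, r1 -> r5=0xa5
body[6] add  r2, r0, #21 -> r2=0xfc
body[7] sub  r3, r3, r1 -> r3=0xa5
epilogue: pop r5=0xe8, sp=0x7a
epilogue: pop r3=0xc5, sp=0x7b
r1: callee-saved, written=False
r3: callee-saved, written=True
r4: caller-saved, written=True
r5: callee-saved, written=True

SURVIVE = r1,r3,r5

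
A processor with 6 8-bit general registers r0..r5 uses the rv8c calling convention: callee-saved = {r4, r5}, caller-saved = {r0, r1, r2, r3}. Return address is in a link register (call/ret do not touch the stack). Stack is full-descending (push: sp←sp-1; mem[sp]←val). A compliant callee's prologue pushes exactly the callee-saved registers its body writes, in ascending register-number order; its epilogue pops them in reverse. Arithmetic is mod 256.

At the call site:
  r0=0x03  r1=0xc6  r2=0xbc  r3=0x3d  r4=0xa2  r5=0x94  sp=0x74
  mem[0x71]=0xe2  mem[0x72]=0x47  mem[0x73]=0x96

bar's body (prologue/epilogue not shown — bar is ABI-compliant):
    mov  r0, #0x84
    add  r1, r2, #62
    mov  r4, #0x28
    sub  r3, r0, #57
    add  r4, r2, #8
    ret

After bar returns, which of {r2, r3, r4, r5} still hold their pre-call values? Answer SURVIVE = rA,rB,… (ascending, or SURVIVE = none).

SURVIVE = r2,r4,r5

prologue: push r4 → mem[0x73]=0xa2, sp=0x73
body[0] mov  r0, #0x84 → r0=0x84
body[1] add  r1, r2, #62 → r1=0xfa
body[2] mov  r4, #0x28 → r4=0x28
body[3] sub  r3, r0, #57 → r3=0x4b
body[4] add  r4, r2, #8 → r4=0xc4
epilogue: pop r4=0xa2, sp=0x74
r2: caller-saved, written=False
r3: caller-saved, written=True
r4: callee-saved, written=True
r5: callee-saved, written=False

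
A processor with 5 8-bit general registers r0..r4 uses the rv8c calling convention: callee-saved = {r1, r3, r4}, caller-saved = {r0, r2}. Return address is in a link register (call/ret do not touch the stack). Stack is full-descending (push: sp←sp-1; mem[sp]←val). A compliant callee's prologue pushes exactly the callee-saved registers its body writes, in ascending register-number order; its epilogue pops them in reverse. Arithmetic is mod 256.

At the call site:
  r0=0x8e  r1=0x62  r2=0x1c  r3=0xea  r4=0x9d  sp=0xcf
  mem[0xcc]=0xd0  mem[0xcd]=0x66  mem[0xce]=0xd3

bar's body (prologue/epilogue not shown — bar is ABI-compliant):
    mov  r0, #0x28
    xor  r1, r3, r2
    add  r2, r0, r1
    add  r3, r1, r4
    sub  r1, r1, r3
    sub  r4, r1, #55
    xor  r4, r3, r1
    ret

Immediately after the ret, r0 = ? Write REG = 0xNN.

REG = 0x28

prologue: push r1 → mem[0xce]=0x62, sp=0xce
prologue: push r3 → mem[0xcd]=0xea, sp=0xcd
prologue: push r4 → mem[0xcc]=0x9d, sp=0xcc
body[0] mov  r0, #0x28 → r0=0x28
body[1] xor  r1, r3, r2 → r1=0xf6
body[2] add  r2, r0, r1 → r2=0x1e
body[3] add  r3, r1, r4 → r3=0x93
body[4] sub  r1, r1, r3 → r1=0x63
body[5] sub  r4, r1, #55 → r4=0x2c
body[6] xor  r4, r3, r1 → r4=0xf0
epilogue: pop r4=0x9d, sp=0xcd
epilogue: pop r3=0xea, sp=0xce
epilogue: pop r1=0x62, sp=0xcf
r0 is caller-saved → body value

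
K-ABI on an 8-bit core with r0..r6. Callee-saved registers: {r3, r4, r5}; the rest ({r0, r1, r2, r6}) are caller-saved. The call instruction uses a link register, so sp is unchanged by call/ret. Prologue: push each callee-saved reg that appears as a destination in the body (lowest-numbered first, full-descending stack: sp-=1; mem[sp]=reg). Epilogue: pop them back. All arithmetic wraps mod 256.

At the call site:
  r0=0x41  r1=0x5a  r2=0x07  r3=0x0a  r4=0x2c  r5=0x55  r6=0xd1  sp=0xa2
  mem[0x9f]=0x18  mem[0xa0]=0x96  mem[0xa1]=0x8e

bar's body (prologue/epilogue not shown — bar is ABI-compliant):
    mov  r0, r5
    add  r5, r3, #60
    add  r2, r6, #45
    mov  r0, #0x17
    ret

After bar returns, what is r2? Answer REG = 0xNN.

REG = 0xfe

prologue: push r5 → mem[0xa1]=0x55, sp=0xa1
body[0] mov  r0, r5 → r0=0x55
body[1] add  r5, r3, #60 → r5=0x46
body[2] add  r2, r6, #45 → r2=0xfe
body[3] mov  r0, #0x17 → r0=0x17
epilogue: pop r5=0x55, sp=0xa2
r2 is caller-saved → body value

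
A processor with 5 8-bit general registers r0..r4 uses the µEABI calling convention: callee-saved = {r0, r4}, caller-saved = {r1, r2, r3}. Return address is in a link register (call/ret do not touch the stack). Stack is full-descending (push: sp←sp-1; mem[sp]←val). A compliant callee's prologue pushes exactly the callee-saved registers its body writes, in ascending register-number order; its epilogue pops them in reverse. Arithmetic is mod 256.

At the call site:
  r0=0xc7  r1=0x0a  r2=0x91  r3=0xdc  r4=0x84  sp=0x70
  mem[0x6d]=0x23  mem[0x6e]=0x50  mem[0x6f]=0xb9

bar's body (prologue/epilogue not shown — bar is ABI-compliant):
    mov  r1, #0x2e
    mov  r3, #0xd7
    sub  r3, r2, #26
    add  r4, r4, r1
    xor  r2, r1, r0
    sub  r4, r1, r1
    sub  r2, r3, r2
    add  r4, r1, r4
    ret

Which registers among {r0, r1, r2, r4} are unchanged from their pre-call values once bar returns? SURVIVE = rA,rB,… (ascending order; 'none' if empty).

SURVIVE = r0,r4

prologue: push r4 → mem[0x6f]=0x84, sp=0x6f
body[0] mov  r1, #0x2e → r1=0x2e
body[1] mov  r3, #0xd7 → r3=0xd7
body[2] sub  r3, r2, #26 → r3=0x77
body[3] add  r4, r4, r1 → r4=0xb2
body[4] xor  r2, r1, r0 → r2=0xe9
body[5] sub  r4, r1, r1 → r4=0x00
body[6] sub  r2, r3, r2 → r2=0x8e
body[7] add  r4, r1, r4 → r4=0x2e
epilogue: pop r4=0x84, sp=0x70
r0: callee-saved, written=False
r1: caller-saved, written=True
r2: caller-saved, written=True
r4: callee-saved, written=True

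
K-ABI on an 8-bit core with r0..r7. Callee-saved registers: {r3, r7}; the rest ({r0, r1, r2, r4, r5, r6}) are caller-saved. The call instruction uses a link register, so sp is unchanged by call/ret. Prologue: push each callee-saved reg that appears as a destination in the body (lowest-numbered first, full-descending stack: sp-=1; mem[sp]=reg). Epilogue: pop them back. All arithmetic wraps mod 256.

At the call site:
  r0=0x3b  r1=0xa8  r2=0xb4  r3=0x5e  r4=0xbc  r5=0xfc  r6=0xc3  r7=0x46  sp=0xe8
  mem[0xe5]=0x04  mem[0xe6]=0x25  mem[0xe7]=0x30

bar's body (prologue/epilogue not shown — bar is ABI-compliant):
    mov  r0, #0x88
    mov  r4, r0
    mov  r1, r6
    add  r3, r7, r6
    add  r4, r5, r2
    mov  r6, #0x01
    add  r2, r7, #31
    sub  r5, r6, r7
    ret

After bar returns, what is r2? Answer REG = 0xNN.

REG = 0x65

prologue: push r3 → mem[0xe7]=0x5e, sp=0xe7
body[0] mov  r0, #0x88 → r0=0x88
body[1] mov  r4, r0 → r4=0x88
body[2] mov  r1, r6 → r1=0xc3
body[3] add  r3, r7, r6 → r3=0x09
body[4] add  r4, r5, r2 → r4=0xb0
body[5] mov  r6, #0x01 → r6=0x01
body[6] add  r2, r7, #31 → r2=0x65
body[7] sub  r5, r6, r7 → r5=0xbb
epilogue: pop r3=0x5e, sp=0xe8
r2 is caller-saved → body value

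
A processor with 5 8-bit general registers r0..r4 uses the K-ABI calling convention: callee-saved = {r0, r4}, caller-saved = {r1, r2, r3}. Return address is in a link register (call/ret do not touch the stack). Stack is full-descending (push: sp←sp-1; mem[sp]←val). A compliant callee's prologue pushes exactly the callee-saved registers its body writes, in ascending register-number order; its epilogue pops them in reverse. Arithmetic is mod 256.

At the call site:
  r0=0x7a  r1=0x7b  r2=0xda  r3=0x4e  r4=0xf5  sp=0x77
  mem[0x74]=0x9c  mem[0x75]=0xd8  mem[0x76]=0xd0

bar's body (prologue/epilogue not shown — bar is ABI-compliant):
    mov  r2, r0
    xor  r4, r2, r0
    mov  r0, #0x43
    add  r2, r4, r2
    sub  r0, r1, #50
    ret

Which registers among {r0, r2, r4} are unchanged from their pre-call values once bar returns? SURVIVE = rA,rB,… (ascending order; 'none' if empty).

SURVIVE = r0,r4

prologue: push r0 -> mem[0x76]=0x7a, sp=0x76
prologue: push r4 -> mem[0x75]=0xf5, sp=0x75
body[0] mov  r2, r0 -> r2=0x7a
body[1] xor  r4, r2, r0 -> r4=0x00
body[2] mov  r0, #0x43 -> r0=0x43
body[3] add  r2, r4, r2 -> r2=0x7a
body[4] sub  r0, r1, #50 -> r0=0x49
epilogue: pop r4=0xf5, sp=0x76
epilogue: pop r0=0x7a, sp=0x77
r0: callee-saved, written=True
r2: caller-saved, written=True
r4: callee-saved, written=True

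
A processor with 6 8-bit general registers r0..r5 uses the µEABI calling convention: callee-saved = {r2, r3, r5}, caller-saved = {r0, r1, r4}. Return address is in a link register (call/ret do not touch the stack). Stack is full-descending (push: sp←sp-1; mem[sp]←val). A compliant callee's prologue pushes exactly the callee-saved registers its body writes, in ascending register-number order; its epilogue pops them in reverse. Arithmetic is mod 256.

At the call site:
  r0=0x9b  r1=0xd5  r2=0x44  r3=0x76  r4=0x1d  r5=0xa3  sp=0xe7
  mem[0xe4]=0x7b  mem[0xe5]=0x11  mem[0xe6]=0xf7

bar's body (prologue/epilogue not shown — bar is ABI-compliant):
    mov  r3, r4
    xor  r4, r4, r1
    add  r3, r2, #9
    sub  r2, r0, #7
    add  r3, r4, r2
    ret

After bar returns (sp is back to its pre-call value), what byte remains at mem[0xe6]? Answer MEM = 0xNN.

prologue: push r2 → mem[0xe6]=0x44, sp=0xe6
prologue: push r3 → mem[0xe5]=0x76, sp=0xe5
body[0] mov  r3, r4 → r3=0x1d
body[1] xor  r4, r4, r1 → r4=0xc8
body[2] add  r3, r2, #9 → r3=0x4d
body[3] sub  r2, r0, #7 → r2=0x94
body[4] add  r3, r4, r2 → r3=0x5c
epilogue: pop r3=0x76, sp=0xe6
epilogue: pop r2=0x44, sp=0xe7
prologue pushed ['r2', 'r3'] at ['0xe6', '0xe5']

MEM = 0x44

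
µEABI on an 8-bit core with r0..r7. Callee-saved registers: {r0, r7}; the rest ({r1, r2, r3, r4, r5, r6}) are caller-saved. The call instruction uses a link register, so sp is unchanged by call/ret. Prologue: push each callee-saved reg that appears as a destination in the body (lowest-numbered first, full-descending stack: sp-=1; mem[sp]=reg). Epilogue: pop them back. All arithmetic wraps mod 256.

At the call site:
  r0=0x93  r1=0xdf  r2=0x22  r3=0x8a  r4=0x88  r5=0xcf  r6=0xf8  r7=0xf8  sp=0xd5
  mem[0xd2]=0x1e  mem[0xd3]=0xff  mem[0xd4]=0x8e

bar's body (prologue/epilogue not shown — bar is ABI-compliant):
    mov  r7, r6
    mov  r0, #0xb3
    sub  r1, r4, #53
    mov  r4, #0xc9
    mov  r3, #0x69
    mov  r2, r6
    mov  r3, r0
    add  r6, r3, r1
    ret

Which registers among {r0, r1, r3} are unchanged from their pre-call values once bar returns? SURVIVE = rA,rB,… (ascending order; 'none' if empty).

prologue: push r0 -> mem[0xd4]=0x93, sp=0xd4
prologue: push r7 -> mem[0xd3]=0xf8, sp=0xd3
body[0] mov  r7, r6 -> r7=0xf8
body[1] mov  r0, #0xb3 -> r0=0xb3
body[2] sub  r1, r4, #53 -> r1=0x53
body[3] mov  r4, #0xc9 -> r4=0xc9
body[4] mov  r3, #0x69 -> r3=0x69
body[5] mov  r2, r6 -> r2=0xf8
body[6] mov  r3, r0 -> r3=0xb3
body[7] add  r6, r3, r1 -> r6=0x06
epilogue: pop r7=0xf8, sp=0xd4
epilogue: pop r0=0x93, sp=0xd5
r0: callee-saved, written=True
r1: caller-saved, written=True
r3: caller-saved, written=True

SURVIVE = r0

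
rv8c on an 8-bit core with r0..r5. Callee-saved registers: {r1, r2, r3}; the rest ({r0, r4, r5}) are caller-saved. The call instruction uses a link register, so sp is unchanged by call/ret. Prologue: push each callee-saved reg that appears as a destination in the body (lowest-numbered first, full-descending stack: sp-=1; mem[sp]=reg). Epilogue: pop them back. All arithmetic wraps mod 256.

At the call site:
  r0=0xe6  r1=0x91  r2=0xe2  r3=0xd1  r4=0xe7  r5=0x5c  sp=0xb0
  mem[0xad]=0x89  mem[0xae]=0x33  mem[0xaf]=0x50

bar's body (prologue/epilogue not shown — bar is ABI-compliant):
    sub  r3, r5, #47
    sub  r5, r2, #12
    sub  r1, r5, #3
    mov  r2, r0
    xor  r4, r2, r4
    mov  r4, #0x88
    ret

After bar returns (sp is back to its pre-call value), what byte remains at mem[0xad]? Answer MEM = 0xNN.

prologue: push r1 -> mem[0xaf]=0x91, sp=0xaf
prologue: push r2 -> mem[0xae]=0xe2, sp=0xae
prologue: push r3 -> mem[0xad]=0xd1, sp=0xad
body[0] sub  r3, r5, #47 -> r3=0x2d
body[1] sub  r5, r2, #12 -> r5=0xd6
body[2] sub  r1, r5, #3 -> r1=0xd3
body[3] mov  r2, r0 -> r2=0xe6
body[4] xor  r4, r2, r4 -> r4=0x01
body[5] mov  r4, #0x88 -> r4=0x88
epilogue: pop r3=0xd1, sp=0xae
epilogue: pop r2=0xe2, sp=0xaf
epilogue: pop r1=0x91, sp=0xb0
prologue pushed ['r1', 'r2', 'r3'] at ['0xaf', '0xae', '0xad']

MEM = 0xd1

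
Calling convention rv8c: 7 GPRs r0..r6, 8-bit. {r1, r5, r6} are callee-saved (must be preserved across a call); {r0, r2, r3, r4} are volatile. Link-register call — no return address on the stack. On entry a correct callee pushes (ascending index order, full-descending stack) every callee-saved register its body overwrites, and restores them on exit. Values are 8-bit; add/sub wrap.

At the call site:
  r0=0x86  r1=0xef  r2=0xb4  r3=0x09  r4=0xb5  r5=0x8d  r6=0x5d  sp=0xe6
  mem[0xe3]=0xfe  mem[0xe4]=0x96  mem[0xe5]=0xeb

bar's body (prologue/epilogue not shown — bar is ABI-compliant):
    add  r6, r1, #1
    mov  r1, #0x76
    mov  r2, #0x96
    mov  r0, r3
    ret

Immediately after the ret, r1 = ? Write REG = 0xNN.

REG = 0xef

prologue: push r1 → mem[0xe5]=0xef, sp=0xe5
prologue: push r6 → mem[0xe4]=0x5d, sp=0xe4
body[0] add  r6, r1, #1 → r6=0xf0
body[1] mov  r1, #0x76 → r1=0x76
body[2] mov  r2, #0x96 → r2=0x96
body[3] mov  r0, r3 → r0=0x09
epilogue: pop r6=0x5d, sp=0xe5
epilogue: pop r1=0xef, sp=0xe6
r1 is callee-saved → restored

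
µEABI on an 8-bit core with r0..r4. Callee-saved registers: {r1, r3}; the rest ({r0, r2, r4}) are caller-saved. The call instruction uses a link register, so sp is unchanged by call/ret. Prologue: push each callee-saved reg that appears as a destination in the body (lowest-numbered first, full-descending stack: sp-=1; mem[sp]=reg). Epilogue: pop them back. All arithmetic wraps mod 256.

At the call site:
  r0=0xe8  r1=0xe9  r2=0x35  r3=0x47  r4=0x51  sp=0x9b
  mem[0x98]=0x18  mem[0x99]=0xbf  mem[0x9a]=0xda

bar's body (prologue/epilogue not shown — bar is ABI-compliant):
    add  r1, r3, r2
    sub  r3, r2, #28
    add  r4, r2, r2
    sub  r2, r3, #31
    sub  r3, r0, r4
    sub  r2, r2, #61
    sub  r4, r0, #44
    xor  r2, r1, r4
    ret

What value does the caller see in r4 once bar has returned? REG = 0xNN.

REG = 0xbc

prologue: push r1 -> mem[0x9a]=0xe9, sp=0x9a
prologue: push r3 -> mem[0x99]=0x47, sp=0x99
body[0] add  r1, r3, r2 -> r1=0x7c
body[1] sub  r3, r2, #28 -> r3=0x19
body[2] add  r4, r2, r2 -> r4=0x6a
body[3] sub  r2, r3, #31 -> r2=0xfa
body[4] sub  r3, r0, r4 -> r3=0x7e
body[5] sub  r2, r2, #61 -> r2=0xbd
body[6] sub  r4, r0, #44 -> r4=0xbc
body[7] xor  r2, r1, r4 -> r2=0xc0
epilogue: pop r3=0x47, sp=0x9a
epilogue: pop r1=0xe9, sp=0x9b
r4 is caller-saved -> body value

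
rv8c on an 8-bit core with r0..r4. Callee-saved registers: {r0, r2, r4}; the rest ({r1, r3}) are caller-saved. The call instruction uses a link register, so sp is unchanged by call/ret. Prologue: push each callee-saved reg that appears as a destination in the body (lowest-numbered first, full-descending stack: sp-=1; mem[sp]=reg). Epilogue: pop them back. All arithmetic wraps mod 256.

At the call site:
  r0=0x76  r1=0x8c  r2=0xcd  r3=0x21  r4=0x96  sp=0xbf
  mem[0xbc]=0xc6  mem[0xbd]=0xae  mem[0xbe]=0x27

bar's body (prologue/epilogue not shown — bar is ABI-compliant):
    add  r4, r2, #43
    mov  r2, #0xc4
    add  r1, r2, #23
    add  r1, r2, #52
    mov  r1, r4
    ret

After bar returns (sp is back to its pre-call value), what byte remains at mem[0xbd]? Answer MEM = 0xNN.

prologue: push r2 → mem[0xbe]=0xcd, sp=0xbe
prologue: push r4 → mem[0xbd]=0x96, sp=0xbd
body[0] add  r4, r2, #43 → r4=0xf8
body[1] mov  r2, #0xc4 → r2=0xc4
body[2] add  r1, r2, #23 → r1=0xdb
body[3] add  r1, r2, #52 → r1=0xf8
body[4] mov  r1, r4 → r1=0xf8
epilogue: pop r4=0x96, sp=0xbe
epilogue: pop r2=0xcd, sp=0xbf
prologue pushed ['r2', 'r4'] at ['0xbe', '0xbd']

MEM = 0x96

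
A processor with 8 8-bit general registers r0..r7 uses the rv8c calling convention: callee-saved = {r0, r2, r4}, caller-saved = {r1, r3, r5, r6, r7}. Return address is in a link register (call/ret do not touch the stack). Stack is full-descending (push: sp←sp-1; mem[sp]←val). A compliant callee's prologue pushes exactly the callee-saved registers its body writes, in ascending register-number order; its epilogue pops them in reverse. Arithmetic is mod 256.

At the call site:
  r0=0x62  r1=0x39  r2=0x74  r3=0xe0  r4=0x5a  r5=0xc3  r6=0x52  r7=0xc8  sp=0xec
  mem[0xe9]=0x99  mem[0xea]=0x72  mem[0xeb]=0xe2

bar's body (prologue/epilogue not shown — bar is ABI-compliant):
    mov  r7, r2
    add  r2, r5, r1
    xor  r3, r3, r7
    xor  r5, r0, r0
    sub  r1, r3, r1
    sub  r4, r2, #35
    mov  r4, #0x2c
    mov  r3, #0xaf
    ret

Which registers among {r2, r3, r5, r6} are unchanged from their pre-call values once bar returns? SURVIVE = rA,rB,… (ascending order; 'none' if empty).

prologue: push r2 -> mem[0xeb]=0x74, sp=0xeb
prologue: push r4 -> mem[0xea]=0x5a, sp=0xea
body[0] mov  r7, r2 -> r7=0x74
body[1] add  r2, r5, r1 -> r2=0xfc
body[2] xor  r3, r3, r7 -> r3=0x94
body[3] xor  r5, r0, r0 -> r5=0x00
body[4] sub  r1, r3, r1 -> r1=0x5b
body[5] sub  r4, r2, #35 -> r4=0xd9
body[6] mov  r4, #0x2c -> r4=0x2c
body[7] mov  r3, #0xaf -> r3=0xaf
epilogue: pop r4=0x5a, sp=0xeb
epilogue: pop r2=0x74, sp=0xec
r2: callee-saved, written=True
r3: caller-saved, written=True
r5: caller-saved, written=True
r6: caller-saved, written=False

SURVIVE = r2,r6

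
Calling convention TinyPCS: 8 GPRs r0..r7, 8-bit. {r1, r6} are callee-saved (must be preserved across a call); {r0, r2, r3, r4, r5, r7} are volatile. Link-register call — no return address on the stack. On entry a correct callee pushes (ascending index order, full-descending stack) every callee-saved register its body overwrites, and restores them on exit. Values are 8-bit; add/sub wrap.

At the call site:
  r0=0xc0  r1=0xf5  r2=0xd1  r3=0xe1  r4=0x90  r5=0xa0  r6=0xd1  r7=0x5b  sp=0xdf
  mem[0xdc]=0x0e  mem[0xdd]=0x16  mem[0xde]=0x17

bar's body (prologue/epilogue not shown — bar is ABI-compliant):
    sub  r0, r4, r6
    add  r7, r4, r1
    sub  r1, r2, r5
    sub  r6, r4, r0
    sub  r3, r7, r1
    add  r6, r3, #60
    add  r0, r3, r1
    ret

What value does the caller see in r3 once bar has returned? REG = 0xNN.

prologue: push r1 -> mem[0xde]=0xf5, sp=0xde
prologue: push r6 -> mem[0xdd]=0xd1, sp=0xdd
body[0] sub  r0, r4, r6 -> r0=0xbf
body[1] add  r7, r4, r1 -> r7=0x85
body[2] sub  r1, r2, r5 -> r1=0x31
body[3] sub  r6, r4, r0 -> r6=0xd1
body[4] sub  r3, r7, r1 -> r3=0x54
body[5] add  r6, r3, #60 -> r6=0x90
body[6] add  r0, r3, r1 -> r0=0x85
epilogue: pop r6=0xd1, sp=0xde
epilogue: pop r1=0xf5, sp=0xdf
r3 is caller-saved -> body value

REG = 0x54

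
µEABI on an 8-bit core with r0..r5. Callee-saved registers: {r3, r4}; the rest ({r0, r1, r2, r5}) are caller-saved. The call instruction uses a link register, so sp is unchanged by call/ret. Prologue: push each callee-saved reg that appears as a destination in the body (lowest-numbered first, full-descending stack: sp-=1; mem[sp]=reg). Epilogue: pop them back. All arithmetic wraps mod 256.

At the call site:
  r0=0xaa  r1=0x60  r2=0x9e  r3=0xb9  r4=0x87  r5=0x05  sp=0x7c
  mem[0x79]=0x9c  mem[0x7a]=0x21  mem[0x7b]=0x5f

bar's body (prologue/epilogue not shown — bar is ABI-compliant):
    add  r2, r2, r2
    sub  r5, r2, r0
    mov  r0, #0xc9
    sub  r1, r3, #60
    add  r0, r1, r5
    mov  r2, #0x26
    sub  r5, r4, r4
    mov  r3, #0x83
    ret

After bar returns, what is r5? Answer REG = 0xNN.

REG = 0x00

prologue: push r3 -> mem[0x7b]=0xb9, sp=0x7b
body[0] add  r2, r2, r2 -> r2=0x3c
body[1] sub  r5, r2, r0 -> r5=0x92
body[2] mov  r0, #0xc9 -> r0=0xc9
body[3] sub  r1, r3, #60 -> r1=0x7d
body[4] add  r0, r1, r5 -> r0=0x0f
body[5] mov  r2, #0x26 -> r2=0x26
body[6] sub  r5, r4, r4 -> r5=0x00
body[7] mov  r3, #0x83 -> r3=0x83
epilogue: pop r3=0xb9, sp=0x7c
r5 is caller-saved -> body value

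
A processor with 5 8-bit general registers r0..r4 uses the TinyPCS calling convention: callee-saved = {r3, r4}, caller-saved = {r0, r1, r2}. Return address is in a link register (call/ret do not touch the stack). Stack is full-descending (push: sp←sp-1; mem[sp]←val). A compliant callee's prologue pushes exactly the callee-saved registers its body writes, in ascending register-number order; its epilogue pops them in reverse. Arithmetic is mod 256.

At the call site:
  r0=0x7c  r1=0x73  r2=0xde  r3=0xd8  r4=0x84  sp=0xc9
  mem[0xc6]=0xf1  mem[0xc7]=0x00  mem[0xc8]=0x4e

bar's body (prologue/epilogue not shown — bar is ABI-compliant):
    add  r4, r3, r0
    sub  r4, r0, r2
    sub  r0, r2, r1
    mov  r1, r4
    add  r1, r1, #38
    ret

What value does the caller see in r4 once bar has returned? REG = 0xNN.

prologue: push r4 -> mem[0xc8]=0x84, sp=0xc8
body[0] add  r4, r3, r0 -> r4=0x54
body[1] sub  r4, r0, r2 -> r4=0x9e
body[2] sub  r0, r2, r1 -> r0=0x6b
body[3] mov  r1, r4 -> r1=0x9e
body[4] add  r1, r1, #38 -> r1=0xc4
epilogue: pop r4=0x84, sp=0xc9
r4 is callee-saved -> restored

REG = 0x84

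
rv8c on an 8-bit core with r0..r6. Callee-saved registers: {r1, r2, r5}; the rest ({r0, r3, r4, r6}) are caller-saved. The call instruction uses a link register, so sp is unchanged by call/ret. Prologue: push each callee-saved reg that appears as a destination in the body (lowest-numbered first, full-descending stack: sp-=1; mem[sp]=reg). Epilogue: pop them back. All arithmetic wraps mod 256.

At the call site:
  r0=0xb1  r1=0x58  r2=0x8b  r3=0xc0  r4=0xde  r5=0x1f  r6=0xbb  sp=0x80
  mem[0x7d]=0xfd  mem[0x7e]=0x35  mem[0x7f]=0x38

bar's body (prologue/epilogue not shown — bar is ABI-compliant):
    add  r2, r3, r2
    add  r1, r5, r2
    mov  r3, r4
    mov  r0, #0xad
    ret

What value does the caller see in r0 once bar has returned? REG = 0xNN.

REG = 0xad

prologue: push r1 -> mem[0x7f]=0x58, sp=0x7f
prologue: push r2 -> mem[0x7e]=0x8b, sp=0x7e
body[0] add  r2, r3, r2 -> r2=0x4b
body[1] add  r1, r5, r2 -> r1=0x6a
body[2] mov  r3, r4 -> r3=0xde
body[3] mov  r0, #0xad -> r0=0xad
epilogue: pop r2=0x8b, sp=0x7f
epilogue: pop r1=0x58, sp=0x80
r0 is caller-saved -> body value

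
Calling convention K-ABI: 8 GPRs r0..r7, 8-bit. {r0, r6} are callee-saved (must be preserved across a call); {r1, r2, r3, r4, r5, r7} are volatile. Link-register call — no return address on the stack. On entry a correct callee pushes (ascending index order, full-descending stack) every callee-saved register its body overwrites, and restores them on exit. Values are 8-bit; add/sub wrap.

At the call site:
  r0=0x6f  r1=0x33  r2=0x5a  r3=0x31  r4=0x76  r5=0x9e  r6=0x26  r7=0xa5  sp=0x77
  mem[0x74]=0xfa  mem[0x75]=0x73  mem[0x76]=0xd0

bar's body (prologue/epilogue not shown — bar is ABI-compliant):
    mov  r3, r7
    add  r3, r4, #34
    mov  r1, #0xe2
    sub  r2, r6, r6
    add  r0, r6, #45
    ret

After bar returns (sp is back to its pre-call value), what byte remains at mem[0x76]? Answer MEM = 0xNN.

prologue: push r0 → mem[0x76]=0x6f, sp=0x76
body[0] mov  r3, r7 → r3=0xa5
body[1] add  r3, r4, #34 → r3=0x98
body[2] mov  r1, #0xe2 → r1=0xe2
body[3] sub  r2, r6, r6 → r2=0x00
body[4] add  r0, r6, #45 → r0=0x53
epilogue: pop r0=0x6f, sp=0x77
prologue pushed ['r0'] at ['0x76']

MEM = 0x6f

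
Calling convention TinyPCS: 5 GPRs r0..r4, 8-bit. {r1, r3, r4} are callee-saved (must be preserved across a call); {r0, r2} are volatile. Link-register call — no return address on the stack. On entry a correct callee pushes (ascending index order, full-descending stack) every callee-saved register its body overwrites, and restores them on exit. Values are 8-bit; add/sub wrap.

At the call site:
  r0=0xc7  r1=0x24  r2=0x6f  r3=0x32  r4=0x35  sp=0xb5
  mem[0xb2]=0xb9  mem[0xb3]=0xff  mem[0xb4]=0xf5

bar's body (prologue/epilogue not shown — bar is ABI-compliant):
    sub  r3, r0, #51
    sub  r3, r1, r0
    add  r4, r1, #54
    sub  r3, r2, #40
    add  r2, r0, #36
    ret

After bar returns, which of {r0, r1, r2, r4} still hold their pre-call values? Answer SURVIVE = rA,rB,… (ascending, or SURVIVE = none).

SURVIVE = r0,r1,r4

prologue: push r3 → mem[0xb4]=0x32, sp=0xb4
prologue: push r4 → mem[0xb3]=0x35, sp=0xb3
body[0] sub  r3, r0, #51 → r3=0x94
body[1] sub  r3, r1, r0 → r3=0x5d
body[2] add  r4, r1, #54 → r4=0x5a
body[3] sub  r3, r2, #40 → r3=0x47
body[4] add  r2, r0, #36 → r2=0xeb
epilogue: pop r4=0x35, sp=0xb4
epilogue: pop r3=0x32, sp=0xb5
r0: caller-saved, written=False
r1: callee-saved, written=False
r2: caller-saved, written=True
r4: callee-saved, written=True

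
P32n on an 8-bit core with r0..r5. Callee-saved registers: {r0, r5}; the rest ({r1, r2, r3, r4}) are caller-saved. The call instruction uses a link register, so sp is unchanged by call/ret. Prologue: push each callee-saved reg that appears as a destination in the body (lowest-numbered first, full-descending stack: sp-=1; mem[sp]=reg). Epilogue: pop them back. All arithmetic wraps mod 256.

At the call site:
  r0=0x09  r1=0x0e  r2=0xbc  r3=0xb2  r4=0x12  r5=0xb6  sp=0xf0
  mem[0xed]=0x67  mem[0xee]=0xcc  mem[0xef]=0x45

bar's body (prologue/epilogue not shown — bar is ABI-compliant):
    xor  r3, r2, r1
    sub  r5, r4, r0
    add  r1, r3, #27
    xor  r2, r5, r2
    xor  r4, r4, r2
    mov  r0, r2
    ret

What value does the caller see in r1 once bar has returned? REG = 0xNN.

REG = 0xcd

prologue: push r0 -> mem[0xef]=0x09, sp=0xef
prologue: push r5 -> mem[0xee]=0xb6, sp=0xee
body[0] xor  r3, r2, r1 -> r3=0xb2
body[1] sub  r5, r4, r0 -> r5=0x09
body[2] add  r1, r3, #27 -> r1=0xcd
body[3] xor  r2, r5, r2 -> r2=0xb5
body[4] xor  r4, r4, r2 -> r4=0xa7
body[5] mov  r0, r2 -> r0=0xb5
epilogue: pop r5=0xb6, sp=0xef
epilogue: pop r0=0x09, sp=0xf0
r1 is caller-saved -> body value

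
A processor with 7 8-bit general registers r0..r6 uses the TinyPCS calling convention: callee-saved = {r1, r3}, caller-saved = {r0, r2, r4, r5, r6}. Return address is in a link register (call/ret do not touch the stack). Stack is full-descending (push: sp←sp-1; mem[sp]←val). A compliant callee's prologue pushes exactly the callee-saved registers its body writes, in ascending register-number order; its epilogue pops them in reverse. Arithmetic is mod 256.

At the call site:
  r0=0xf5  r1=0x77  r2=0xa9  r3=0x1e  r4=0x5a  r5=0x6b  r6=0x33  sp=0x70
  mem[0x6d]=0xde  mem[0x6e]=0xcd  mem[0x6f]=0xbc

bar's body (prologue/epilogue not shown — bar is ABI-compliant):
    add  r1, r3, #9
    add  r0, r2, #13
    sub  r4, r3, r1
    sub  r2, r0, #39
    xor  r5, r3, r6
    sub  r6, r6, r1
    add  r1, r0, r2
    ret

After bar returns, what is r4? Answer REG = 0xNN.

prologue: push r1 → mem[0x6f]=0x77, sp=0x6f
body[0] add  r1, r3, #9 → r1=0x27
body[1] add  r0, r2, #13 → r0=0xb6
body[2] sub  r4, r3, r1 → r4=0xf7
body[3] sub  r2, r0, #39 → r2=0x8f
body[4] xor  r5, r3, r6 → r5=0x2d
body[5] sub  r6, r6, r1 → r6=0x0c
body[6] add  r1, r0, r2 → r1=0x45
epilogue: pop r1=0x77, sp=0x70
r4 is caller-saved → body value

REG = 0xf7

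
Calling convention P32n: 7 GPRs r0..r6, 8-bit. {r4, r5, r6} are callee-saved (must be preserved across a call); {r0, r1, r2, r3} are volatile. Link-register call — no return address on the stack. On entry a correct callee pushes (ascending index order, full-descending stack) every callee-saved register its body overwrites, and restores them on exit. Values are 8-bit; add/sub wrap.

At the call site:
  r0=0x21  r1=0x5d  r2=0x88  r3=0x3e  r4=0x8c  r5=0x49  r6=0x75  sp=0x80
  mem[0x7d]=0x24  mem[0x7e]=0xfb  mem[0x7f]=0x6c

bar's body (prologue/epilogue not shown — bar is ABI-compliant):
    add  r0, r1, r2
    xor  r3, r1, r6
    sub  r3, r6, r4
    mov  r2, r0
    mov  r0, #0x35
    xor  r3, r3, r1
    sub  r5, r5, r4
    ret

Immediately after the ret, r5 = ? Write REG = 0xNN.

REG = 0x49

prologue: push r5 → mem[0x7f]=0x49, sp=0x7f
body[0] add  r0, r1, r2 → r0=0xe5
body[1] xor  r3, r1, r6 → r3=0x28
body[2] sub  r3, r6, r4 → r3=0xe9
body[3] mov  r2, r0 → r2=0xe5
body[4] mov  r0, #0x35 → r0=0x35
body[5] xor  r3, r3, r1 → r3=0xb4
body[6] sub  r5, r5, r4 → r5=0xbd
epilogue: pop r5=0x49, sp=0x80
r5 is callee-saved → restored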